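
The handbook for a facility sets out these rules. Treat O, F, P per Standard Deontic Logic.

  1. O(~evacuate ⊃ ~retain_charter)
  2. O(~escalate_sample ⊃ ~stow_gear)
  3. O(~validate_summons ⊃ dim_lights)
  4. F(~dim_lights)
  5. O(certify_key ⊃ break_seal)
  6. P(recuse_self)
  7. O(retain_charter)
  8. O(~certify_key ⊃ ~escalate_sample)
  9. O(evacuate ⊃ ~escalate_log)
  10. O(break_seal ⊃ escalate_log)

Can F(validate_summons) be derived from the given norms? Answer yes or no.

Premise 3 is O(~validate_summons ⊃ dim_lights); even if O(dim_lights) held, inferring O(~validate_summons) would be affirming the consequent — invalid.
No other premise forces O(~validate_summons). An ideal world satisfying every premise can still have validate_summons true, so F(validate_summons) is not derivable.

No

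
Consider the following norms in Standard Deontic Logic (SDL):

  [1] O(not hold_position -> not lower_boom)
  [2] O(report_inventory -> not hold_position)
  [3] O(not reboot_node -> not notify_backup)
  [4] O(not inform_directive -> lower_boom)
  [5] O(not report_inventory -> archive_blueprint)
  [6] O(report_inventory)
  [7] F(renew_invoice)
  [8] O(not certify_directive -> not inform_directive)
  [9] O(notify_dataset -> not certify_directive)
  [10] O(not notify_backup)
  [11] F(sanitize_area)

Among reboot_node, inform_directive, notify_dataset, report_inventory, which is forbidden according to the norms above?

notify_dataset

Premise 6 gives O(report_inventory).
Premise 2 is O(report_inventory -> not hold_position); since O(report_inventory), deontic closure gives O(not hold_position).
With premise 1, O(not hold_position -> not lower_boom), the K-axiom yields O(not lower_boom).
The contrapositive of premise 4 (O(not inform_directive -> lower_boom)) is O(not lower_boom -> inform_directive), and O(not lower_boom) is already established, so O(inform_directive).
Premise 8, O(not certify_directive -> not inform_directive), contraposes to O(inform_directive -> certify_directive); with O(inform_directive) we get O(certify_directive).
Premise 9 is O(notify_dataset -> not certify_directive); contrapositively O(certify_directive -> not notify_dataset). Since O(certify_directive) holds, K gives O(not notify_dataset).
So O(not notify_dataset) holds, i.e. notify_dataset is forbidden. None of the other listed options is forbidden under the premises.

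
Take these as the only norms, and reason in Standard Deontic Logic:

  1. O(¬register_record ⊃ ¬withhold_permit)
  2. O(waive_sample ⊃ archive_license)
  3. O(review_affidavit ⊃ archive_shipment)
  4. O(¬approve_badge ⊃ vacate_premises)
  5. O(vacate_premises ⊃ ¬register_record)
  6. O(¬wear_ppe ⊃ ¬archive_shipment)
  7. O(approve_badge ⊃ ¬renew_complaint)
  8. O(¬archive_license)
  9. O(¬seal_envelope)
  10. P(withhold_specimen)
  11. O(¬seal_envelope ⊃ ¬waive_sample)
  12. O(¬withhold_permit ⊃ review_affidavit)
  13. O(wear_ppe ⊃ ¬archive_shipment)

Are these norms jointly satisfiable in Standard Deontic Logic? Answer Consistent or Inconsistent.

Premise 2 is O(waive_sample ⊃ archive_license), but O(waive_sample) is not derivable from the premises, so it does not yield O(archive_license).
So O(archive_license) is not derivable, and the apparent clash with O(¬archive_license) does not arise.
A world satisfying every obligation exists (e.g. approve_badge=true, archive_license=false, archive_shipment=false, register_record=true, renew_complaint=false, review_affidavit=false, seal_envelope=false, vacate_premises=false, waive_sample=false, wear_ppe=false, withhold_permit=true, withhold_specimen=false); no atom is both obligatory and forbidden, so the set is consistent.

Consistent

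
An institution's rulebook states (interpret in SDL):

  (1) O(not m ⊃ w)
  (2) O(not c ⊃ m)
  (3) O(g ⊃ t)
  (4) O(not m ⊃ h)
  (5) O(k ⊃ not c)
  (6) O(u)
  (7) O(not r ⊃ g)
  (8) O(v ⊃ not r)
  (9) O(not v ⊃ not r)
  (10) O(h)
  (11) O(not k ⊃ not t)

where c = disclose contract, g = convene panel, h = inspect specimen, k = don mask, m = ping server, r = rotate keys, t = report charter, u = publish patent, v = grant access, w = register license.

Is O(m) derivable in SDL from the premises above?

By case analysis on not v: premise 9 gives O(not v ⊃ not r) and premise 8 gives O(v ⊃ not r), so O(not r) either way.
Applying K to premise 7 (O(not r ⊃ g)) and O(not r) yields O(g).
With premise 3, O(g ⊃ t), the K-axiom yields O(t).
Premise 11, O(not k ⊃ not t), contraposes to O(t ⊃ k); with O(t) we get O(k).
Premise 5 is O(k ⊃ not c); since O(k), deontic closure gives O(not c).
From O(not c) and premise 2, O(not c ⊃ m), we obtain O(m).
Premises 1, 4, 6, 10 do not contribute to this derivation.
So O(m) follows.

Yes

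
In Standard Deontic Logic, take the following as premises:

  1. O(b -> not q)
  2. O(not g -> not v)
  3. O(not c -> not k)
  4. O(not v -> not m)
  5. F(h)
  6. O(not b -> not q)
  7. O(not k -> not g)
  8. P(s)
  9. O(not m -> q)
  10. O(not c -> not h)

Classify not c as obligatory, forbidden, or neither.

Forbidden

Premises 1 and 6 are O(b -> not q) and O(not b -> not q); every ideal world satisfies b or not b, so in either case not q holds — hence O(not q).
Premise 9, O(not m -> q), contraposes to O(not q -> m); with O(not q) we get O(m).
Premise 4, O(not v -> not m), contraposes to O(m -> v); with O(m) we get O(v).
Premise 2, O(not g -> not v), contraposes to O(v -> g); with O(v) we get O(g).
Premise 7, O(not k -> not g), contraposes to O(g -> k); with O(g) we get O(k).
Premise 3, O(not c -> not k), contraposes to O(k -> c); with O(k) we get O(c).
Premises 5, 8, 10 do not contribute to this derivation.
Thus O(c), which is F(not c): not c is forbidden.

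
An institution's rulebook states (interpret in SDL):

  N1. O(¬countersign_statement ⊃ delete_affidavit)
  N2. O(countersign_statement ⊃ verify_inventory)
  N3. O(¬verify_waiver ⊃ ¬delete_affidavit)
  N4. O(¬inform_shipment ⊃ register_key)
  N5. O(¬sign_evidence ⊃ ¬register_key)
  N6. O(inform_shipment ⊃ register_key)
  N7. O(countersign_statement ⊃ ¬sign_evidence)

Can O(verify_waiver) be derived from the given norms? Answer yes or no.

Premises 6 and 4 are O(inform_shipment ⊃ register_key) and O(¬inform_shipment ⊃ register_key); every ideal world satisfies inform_shipment or ¬inform_shipment, so in either case register_key holds — hence O(register_key).
The contrapositive of premise 5 (O(¬sign_evidence ⊃ ¬register_key)) is O(register_key ⊃ sign_evidence), and O(register_key) is already established, so O(sign_evidence).
Premise 7 is O(countersign_statement ⊃ ¬sign_evidence); contrapositively O(sign_evidence ⊃ ¬countersign_statement). Since O(sign_evidence) holds, K gives O(¬countersign_statement).
Premise 1 is O(¬countersign_statement ⊃ delete_affidavit); since O(¬countersign_statement), deontic closure gives O(delete_affidavit).
Premise 3, O(¬verify_waiver ⊃ ¬delete_affidavit), contraposes to O(delete_affidavit ⊃ verify_waiver); with O(delete_affidavit) we get O(verify_waiver).
Premise 2 does not contribute to this derivation.
So O(verify_waiver) follows.

Yes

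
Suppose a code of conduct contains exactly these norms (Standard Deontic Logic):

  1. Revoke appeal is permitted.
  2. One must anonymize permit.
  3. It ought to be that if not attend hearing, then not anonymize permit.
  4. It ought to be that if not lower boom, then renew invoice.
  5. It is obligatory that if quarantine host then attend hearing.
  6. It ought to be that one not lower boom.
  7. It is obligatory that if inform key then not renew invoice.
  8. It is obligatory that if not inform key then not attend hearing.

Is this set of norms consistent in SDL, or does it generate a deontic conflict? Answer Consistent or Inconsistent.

Inconsistent

Premise 2 gives O(anonymize_permit).
Premise 3, O(¬attend_hearing → ¬anonymize_permit), contraposes to O(anonymize_permit → attend_hearing); with O(anonymize_permit) we get O(attend_hearing).
The contrapositive of premise 8 (O(¬inform_key → ¬attend_hearing)) is O(attend_hearing → inform_key), and O(attend_hearing) is already established, so O(inform_key).
Premise 7 is O(inform_key → ¬renew_invoice); since O(inform_key), deontic closure gives O(¬renew_invoice).
The contrapositive of premise 4 (O(¬lower_boom → renew_invoice)) is O(¬renew_invoice → lower_boom), and O(¬renew_invoice) is already established, so O(lower_boom).
Yet premise 6 states O(¬lower_boom).
We now have both O(lower_boom) and O(¬lower_boom) — lower_boom is simultaneously obligatory and forbidden, violating the D-axiom.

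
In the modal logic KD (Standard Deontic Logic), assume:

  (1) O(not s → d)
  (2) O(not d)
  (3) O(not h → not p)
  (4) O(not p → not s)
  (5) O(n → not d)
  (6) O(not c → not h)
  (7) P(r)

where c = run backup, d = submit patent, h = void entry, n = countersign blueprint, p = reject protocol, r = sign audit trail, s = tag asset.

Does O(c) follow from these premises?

Yes

From premise 2 we have O(not d).
Premise 1 is O(not s → d); contrapositively O(not d → s). Since O(not d) holds, K gives O(s).
Premise 4 is O(not p → not s); contrapositively O(s → p). Since O(s) holds, K gives O(p).
The contrapositive of premise 3 (O(not h → not p)) is O(p → h), and O(p) is already established, so O(h).
Premise 6 is O(not c → not h); contrapositively O(h → c). Since O(h) holds, K gives O(c).
Premises 5, 7 do not contribute to this derivation.
So O(c) follows.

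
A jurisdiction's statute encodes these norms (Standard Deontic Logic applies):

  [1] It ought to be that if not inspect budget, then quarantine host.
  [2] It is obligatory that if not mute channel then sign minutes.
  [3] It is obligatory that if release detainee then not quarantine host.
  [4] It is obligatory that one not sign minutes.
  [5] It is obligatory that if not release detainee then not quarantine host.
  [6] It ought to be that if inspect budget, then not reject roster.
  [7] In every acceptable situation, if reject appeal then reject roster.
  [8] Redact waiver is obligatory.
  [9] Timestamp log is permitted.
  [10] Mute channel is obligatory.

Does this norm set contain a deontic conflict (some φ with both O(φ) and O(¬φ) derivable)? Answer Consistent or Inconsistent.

Premise 2 is O(¬mute_channel → sign_minutes), but O(¬mute_channel) is not derivable from the premises, so it does not yield O(sign_minutes).
So O(sign_minutes) is not derivable, and the apparent clash with O(¬sign_minutes) does not arise.
A world satisfying every obligation exists (e.g. inspect_budget=true, mute_channel=true, quarantine_host=false, redact_waiver=true, reject_appeal=false, reject_roster=false, release_detainee=false, sign_minutes=false, timestamp_log=false); no atom is both obligatory and forbidden, so the set is consistent.

Consistent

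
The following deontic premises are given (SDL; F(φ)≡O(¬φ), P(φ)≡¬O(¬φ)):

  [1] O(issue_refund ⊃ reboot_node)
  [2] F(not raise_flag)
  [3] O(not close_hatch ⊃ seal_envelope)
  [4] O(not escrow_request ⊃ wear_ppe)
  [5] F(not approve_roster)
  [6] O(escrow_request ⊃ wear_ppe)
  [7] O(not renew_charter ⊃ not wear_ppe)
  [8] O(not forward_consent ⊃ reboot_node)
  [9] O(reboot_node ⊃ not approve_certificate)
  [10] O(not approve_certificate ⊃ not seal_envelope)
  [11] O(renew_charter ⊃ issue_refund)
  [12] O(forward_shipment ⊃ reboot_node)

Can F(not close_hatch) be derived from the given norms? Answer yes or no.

By case analysis on escrow_request: premise 6 gives O(escrow_request ⊃ wear_ppe) and premise 4 gives O(not escrow_request ⊃ wear_ppe), so O(wear_ppe) either way.
Premise 7 is O(not renew_charter ⊃ not wear_ppe); contrapositively O(wear_ppe ⊃ renew_charter). Since O(wear_ppe) holds, K gives O(renew_charter).
With premise 11, O(renew_charter ⊃ issue_refund), the K-axiom yields O(issue_refund).
From O(issue_refund) and premise 1, O(issue_refund ⊃ reboot_node), we obtain O(reboot_node).
With premise 9, O(reboot_node ⊃ not approve_certificate), the K-axiom yields O(not approve_certificate).
Premise 10 is O(not approve_certificate ⊃ not seal_envelope); since O(not approve_certificate), deontic closure gives O(not seal_envelope).
Premise 3, O(not close_hatch ⊃ seal_envelope), contraposes to O(not seal_envelope ⊃ close_hatch); with O(not seal_envelope) we get O(close_hatch).
Premises 2, 5, 8, 12 do not contribute to this derivation.
So O(close_hatch) holds, i.e. F(not close_hatch). The claim follows.

Yes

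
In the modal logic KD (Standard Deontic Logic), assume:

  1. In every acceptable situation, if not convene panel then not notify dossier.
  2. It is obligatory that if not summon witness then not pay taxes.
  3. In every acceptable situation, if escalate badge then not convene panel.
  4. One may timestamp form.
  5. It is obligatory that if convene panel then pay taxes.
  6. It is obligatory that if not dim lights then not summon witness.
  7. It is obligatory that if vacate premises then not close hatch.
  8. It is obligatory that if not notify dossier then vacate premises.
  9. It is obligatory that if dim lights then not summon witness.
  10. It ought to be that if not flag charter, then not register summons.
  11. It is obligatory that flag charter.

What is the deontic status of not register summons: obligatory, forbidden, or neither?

Neither

Premise 10 is O(¬flag_charter → ¬register_summons), but O(¬flag_charter) is not derivable from the premises, so it does not yield O(¬register_summons).
No premise or chain of K-axiom applications forces O(¬register_summons), and none forces O(register_summons). So ¬register_summons is neither obligatory nor forbidden under these norms.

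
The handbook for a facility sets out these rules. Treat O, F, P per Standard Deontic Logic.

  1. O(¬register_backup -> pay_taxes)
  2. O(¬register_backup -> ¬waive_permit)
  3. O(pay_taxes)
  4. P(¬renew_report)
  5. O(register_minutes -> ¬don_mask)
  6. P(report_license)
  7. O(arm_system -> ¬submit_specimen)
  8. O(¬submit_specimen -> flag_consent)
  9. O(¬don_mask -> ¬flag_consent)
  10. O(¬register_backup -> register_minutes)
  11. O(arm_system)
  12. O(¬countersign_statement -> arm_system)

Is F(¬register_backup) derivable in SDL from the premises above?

From premise 11 we have O(arm_system).
Applying K to premise 7 (O(arm_system -> ¬submit_specimen)) and O(arm_system) yields O(¬submit_specimen).
Premise 8 is O(¬submit_specimen -> flag_consent); since O(¬submit_specimen), deontic closure gives O(flag_consent).
The contrapositive of premise 9 (O(¬don_mask -> ¬flag_consent)) is O(flag_consent -> don_mask), and O(flag_consent) is already established, so O(don_mask).
Premise 5, O(register_minutes -> ¬don_mask), contraposes to O(don_mask -> ¬register_minutes); with O(don_mask) we get O(¬register_minutes).
Premise 10, O(¬register_backup -> register_minutes), contraposes to O(¬register_minutes -> register_backup); with O(¬register_minutes) we get O(register_backup).
Premises 1, 2, 3, 4, 6, 12 do not contribute to this derivation.
So O(register_backup) holds, i.e. F(¬register_backup). The claim follows.

Yes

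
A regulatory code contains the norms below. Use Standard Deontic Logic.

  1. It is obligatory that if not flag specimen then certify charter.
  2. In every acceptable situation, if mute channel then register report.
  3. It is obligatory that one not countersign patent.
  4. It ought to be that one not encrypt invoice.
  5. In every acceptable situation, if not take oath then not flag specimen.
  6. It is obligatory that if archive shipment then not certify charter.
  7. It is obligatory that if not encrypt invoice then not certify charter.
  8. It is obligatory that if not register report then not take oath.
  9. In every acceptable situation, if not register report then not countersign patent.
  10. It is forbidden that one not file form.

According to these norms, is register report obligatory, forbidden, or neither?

Obligatory

Premise 4 states O(¬encrypt_invoice) outright.
Applying K to premise 7 (O(¬encrypt_invoice → ¬certify_charter)) and O(¬encrypt_invoice) yields O(¬certify_charter).
The contrapositive of premise 1 (O(¬flag_specimen → certify_charter)) is O(¬certify_charter → flag_specimen), and O(¬certify_charter) is already established, so O(flag_specimen).
Premise 5, O(¬take_oath → ¬flag_specimen), contraposes to O(flag_specimen → take_oath); with O(flag_specimen) we get O(take_oath).
Premise 8 is O(¬register_report → ¬take_oath); contrapositively O(take_oath → register_report). Since O(take_oath) holds, K gives O(register_report).
Premises 2, 3, 6, 9, 10 do not contribute to this derivation.
Hence register_report is obligatory.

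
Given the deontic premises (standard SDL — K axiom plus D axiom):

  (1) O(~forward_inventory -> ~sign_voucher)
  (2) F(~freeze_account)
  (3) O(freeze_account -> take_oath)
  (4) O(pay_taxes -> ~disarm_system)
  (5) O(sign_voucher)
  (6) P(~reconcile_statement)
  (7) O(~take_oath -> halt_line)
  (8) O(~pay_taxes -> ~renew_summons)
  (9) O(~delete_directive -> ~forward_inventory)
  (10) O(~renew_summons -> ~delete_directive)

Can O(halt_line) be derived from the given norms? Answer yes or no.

No

Premise 7 is O(~take_oath -> halt_line), but O(~take_oath) is not derivable from the premises, so it does not yield O(halt_line).
No other premise forces O(halt_line). An ideal world satisfying every premise can still have halt_line false, so O(halt_line) is not derivable.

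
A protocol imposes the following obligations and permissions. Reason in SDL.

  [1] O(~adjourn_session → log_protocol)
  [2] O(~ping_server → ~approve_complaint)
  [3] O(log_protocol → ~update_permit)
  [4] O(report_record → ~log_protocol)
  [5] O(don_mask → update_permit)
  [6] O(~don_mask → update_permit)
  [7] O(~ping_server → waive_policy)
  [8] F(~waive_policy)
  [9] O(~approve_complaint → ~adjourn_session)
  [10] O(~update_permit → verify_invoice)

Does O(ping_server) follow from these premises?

Yes

Premises 5 and 6 are O(don_mask → update_permit) and O(~don_mask → update_permit); every ideal world satisfies don_mask or ~don_mask, so in either case update_permit holds — hence O(update_permit).
Premise 3, O(log_protocol → ~update_permit), contraposes to O(update_permit → ~log_protocol); with O(update_permit) we get O(~log_protocol).
The contrapositive of premise 1 (O(~adjourn_session → log_protocol)) is O(~log_protocol → adjourn_session), and O(~log_protocol) is already established, so O(adjourn_session).
Premise 9, O(~approve_complaint → ~adjourn_session), contraposes to O(adjourn_session → approve_complaint); with O(adjourn_session) we get O(approve_complaint).
Premise 2, O(~ping_server → ~approve_complaint), contraposes to O(approve_complaint → ping_server); with O(approve_complaint) we get O(ping_server).
Premises 4, 7, 8, 10 do not contribute to this derivation.
So O(ping_server) follows.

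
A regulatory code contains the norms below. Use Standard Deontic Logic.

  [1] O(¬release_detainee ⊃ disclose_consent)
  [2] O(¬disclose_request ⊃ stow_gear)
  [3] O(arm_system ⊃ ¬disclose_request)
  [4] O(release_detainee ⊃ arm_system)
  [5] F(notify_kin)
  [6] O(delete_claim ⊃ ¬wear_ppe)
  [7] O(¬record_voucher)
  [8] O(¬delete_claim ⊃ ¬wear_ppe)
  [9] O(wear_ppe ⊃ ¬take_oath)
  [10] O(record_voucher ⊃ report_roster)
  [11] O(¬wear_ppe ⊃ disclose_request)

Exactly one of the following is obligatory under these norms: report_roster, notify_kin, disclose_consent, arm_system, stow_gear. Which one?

By case analysis on delete_claim: premise 6 gives O(delete_claim ⊃ ¬wear_ppe) and premise 8 gives O(¬delete_claim ⊃ ¬wear_ppe), so O(¬wear_ppe) either way.
Premise 11 is O(¬wear_ppe ⊃ disclose_request); since O(¬wear_ppe), deontic closure gives O(disclose_request).
Premise 3 is O(arm_system ⊃ ¬disclose_request); contrapositively O(disclose_request ⊃ ¬arm_system). Since O(disclose_request) holds, K gives O(¬arm_system).
Premise 4 is O(release_detainee ⊃ arm_system); contrapositively O(¬arm_system ⊃ ¬release_detainee). Since O(¬arm_system) holds, K gives O(¬release_detainee).
Premise 1 is O(¬release_detainee ⊃ disclose_consent); since O(¬release_detainee), deontic closure gives O(disclose_consent).
So O(disclose_consent) holds — disclose_consent is obligatory. None of the other listed options is made obligatory by any chain of premises.

disclose_consent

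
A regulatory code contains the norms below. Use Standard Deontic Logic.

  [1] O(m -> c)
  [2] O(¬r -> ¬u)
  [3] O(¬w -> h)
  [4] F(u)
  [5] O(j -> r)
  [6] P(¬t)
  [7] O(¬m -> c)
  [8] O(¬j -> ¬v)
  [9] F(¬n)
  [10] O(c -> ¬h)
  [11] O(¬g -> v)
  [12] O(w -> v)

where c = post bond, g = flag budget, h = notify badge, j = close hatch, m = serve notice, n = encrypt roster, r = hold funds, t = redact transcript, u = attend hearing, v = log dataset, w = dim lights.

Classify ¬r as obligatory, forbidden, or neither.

Premises 7 and 1 are O(¬m -> c) and O(m -> c); every ideal world satisfies ¬m or m, so in either case c holds — hence O(c).
Applying K to premise 10 (O(c -> ¬h)) and O(c) yields O(¬h).
Premise 3 is O(¬w -> h); contrapositively O(¬h -> w). Since O(¬h) holds, K gives O(w).
Premise 12 is O(w -> v); since O(w), deontic closure gives O(v).
The contrapositive of premise 8 (O(¬j -> ¬v)) is O(v -> j), and O(v) is already established, so O(j).
From O(j) and premise 5, O(j -> r), we obtain O(r).
Premises 2, 4, 6, 9, 11 do not contribute to this derivation.
Thus O(r), which is F(¬r): ¬r is forbidden.

Forbidden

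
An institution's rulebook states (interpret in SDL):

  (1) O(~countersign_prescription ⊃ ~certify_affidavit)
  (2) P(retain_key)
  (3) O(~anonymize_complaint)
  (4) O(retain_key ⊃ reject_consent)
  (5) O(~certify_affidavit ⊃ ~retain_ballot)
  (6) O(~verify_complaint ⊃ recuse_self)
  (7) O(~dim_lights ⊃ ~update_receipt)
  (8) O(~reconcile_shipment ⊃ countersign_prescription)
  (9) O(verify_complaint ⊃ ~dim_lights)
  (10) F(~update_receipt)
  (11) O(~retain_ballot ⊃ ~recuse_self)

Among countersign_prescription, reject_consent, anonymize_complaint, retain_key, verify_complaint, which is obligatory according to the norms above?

countersign_prescription

F(~update_receipt) at premise 10 means O(update_receipt).
Premise 7 is O(~dim_lights ⊃ ~update_receipt); contrapositively O(update_receipt ⊃ dim_lights). Since O(update_receipt) holds, K gives O(dim_lights).
Premise 9, O(verify_complaint ⊃ ~dim_lights), contraposes to O(dim_lights ⊃ ~verify_complaint); with O(dim_lights) we get O(~verify_complaint).
From O(~verify_complaint) and premise 6, O(~verify_complaint ⊃ recuse_self), we obtain O(recuse_self).
The contrapositive of premise 11 (O(~retain_ballot ⊃ ~recuse_self)) is O(recuse_self ⊃ retain_ballot), and O(recuse_self) is already established, so O(retain_ballot).
Premise 5 is O(~certify_affidavit ⊃ ~retain_ballot); contrapositively O(retain_ballot ⊃ certify_affidavit). Since O(retain_ballot) holds, K gives O(certify_affidavit).
The contrapositive of premise 1 (O(~countersign_prescription ⊃ ~certify_affidavit)) is O(certify_affidavit ⊃ countersign_prescription), and O(certify_affidavit) is already established, so O(countersign_prescription).
So O(countersign_prescription) holds — countersign_prescription is obligatory. None of the other listed options is made obligatory by any chain of premises.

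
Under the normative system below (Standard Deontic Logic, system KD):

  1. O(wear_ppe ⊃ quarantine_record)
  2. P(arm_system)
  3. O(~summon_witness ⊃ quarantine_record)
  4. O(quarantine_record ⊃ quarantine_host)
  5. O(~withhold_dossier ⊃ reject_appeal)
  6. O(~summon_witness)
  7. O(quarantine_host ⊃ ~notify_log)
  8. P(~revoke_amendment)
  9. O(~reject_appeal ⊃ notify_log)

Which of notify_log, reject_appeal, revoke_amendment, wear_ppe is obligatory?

reject_appeal

Premise 6 states O(~summon_witness) outright.
Applying K to premise 3 (O(~summon_witness ⊃ quarantine_record)) and O(~summon_witness) yields O(quarantine_record).
From O(quarantine_record) and premise 4, O(quarantine_record ⊃ quarantine_host), we obtain O(quarantine_host).
With premise 7, O(quarantine_host ⊃ ~notify_log), the K-axiom yields O(~notify_log).
Premise 9 is O(~reject_appeal ⊃ notify_log); contrapositively O(~notify_log ⊃ reject_appeal). Since O(~notify_log) holds, K gives O(reject_appeal).
So O(reject_appeal) holds — reject_appeal is obligatory. None of the other listed options is made obligatory by any chain of premises.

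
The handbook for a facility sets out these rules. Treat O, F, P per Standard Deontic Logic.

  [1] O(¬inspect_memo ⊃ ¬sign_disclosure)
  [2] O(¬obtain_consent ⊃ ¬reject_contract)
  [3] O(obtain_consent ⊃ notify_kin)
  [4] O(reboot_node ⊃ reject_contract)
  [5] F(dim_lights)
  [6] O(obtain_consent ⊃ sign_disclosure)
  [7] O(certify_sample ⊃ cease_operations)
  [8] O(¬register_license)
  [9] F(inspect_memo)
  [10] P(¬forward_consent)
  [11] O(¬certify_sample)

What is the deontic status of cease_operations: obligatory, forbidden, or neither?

Premise 7 is O(certify_sample ⊃ cease_operations), but O(certify_sample) is not derivable from the premises, so it does not yield O(cease_operations).
No premise or chain of K-axiom applications forces O(cease_operations), and none forces O(¬cease_operations). So cease_operations is neither obligatory nor forbidden under these norms.

Neither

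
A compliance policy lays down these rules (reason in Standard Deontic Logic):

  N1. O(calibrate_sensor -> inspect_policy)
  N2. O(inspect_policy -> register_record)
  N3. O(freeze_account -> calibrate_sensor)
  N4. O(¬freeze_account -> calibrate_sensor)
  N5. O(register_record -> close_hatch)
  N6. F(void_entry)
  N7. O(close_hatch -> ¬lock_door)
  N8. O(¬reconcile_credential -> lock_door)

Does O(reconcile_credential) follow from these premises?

Premises 4 and 3 are O(¬freeze_account -> calibrate_sensor) and O(freeze_account -> calibrate_sensor); every ideal world satisfies ¬freeze_account or freeze_account, so in either case calibrate_sensor holds — hence O(calibrate_sensor).
Premise 1 is O(calibrate_sensor -> inspect_policy); since O(calibrate_sensor), deontic closure gives O(inspect_policy).
From O(inspect_policy) and premise 2, O(inspect_policy -> register_record), we obtain O(register_record).
With premise 5, O(register_record -> close_hatch), the K-axiom yields O(close_hatch).
Applying K to premise 7 (O(close_hatch -> ¬lock_door)) and O(close_hatch) yields O(¬lock_door).
Premise 8 is O(¬reconcile_credential -> lock_door); contrapositively O(¬lock_door -> reconcile_credential). Since O(¬lock_door) holds, K gives O(reconcile_credential).
Premise 6 does not contribute to this derivation.
So O(reconcile_credential) follows.

Yes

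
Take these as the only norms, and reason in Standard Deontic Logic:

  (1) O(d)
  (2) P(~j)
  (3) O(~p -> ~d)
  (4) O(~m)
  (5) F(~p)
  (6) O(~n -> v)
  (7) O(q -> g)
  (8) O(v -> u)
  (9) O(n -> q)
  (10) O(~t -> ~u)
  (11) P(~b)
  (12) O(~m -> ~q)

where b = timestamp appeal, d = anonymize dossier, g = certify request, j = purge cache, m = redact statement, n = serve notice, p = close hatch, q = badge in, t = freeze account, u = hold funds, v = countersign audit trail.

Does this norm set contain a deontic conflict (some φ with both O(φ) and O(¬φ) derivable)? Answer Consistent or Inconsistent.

Consistent

Premise 3 is O(~p -> ~d), but O(~p) is not derivable from the premises, so it does not yield O(~d).
So O(~d) is not derivable, and the apparent clash with O(d) does not arise.
A world satisfying every obligation exists (e.g. b=false, d=true, g=false, j=false, m=false, n=false, p=true, q=false, t=true, u=true, v=true); no atom is both obligatory and forbidden, so the set is consistent.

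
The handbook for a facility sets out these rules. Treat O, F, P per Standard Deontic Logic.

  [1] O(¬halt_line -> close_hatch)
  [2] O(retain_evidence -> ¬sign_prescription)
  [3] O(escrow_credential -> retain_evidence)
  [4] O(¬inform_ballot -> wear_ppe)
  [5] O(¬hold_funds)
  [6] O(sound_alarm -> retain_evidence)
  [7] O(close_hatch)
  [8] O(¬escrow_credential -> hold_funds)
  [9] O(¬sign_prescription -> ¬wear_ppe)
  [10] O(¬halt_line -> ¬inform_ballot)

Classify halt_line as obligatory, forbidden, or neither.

Obligatory

From premise 5 we have O(¬hold_funds).
Premise 8 is O(¬escrow_credential -> hold_funds); contrapositively O(¬hold_funds -> escrow_credential). Since O(¬hold_funds) holds, K gives O(escrow_credential).
From O(escrow_credential) and premise 3, O(escrow_credential -> retain_evidence), we obtain O(retain_evidence).
With premise 2, O(retain_evidence -> ¬sign_prescription), the K-axiom yields O(¬sign_prescription).
Premise 9 is O(¬sign_prescription -> ¬wear_ppe); since O(¬sign_prescription), deontic closure gives O(¬wear_ppe).
Premise 4, O(¬inform_ballot -> wear_ppe), contraposes to O(¬wear_ppe -> inform_ballot); with O(¬wear_ppe) we get O(inform_ballot).
Premise 10 is O(¬halt_line -> ¬inform_ballot); contrapositively O(inform_ballot -> halt_line). Since O(inform_ballot) holds, K gives O(halt_line).
Premises 1, 6, 7 do not contribute to this derivation.
Hence halt_line is obligatory.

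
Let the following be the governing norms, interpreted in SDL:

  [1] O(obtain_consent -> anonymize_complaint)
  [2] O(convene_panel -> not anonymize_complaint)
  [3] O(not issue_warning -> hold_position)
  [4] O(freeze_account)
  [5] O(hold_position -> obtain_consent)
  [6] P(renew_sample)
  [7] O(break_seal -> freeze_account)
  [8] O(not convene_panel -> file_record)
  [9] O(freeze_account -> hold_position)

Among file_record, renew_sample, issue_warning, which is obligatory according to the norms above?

file_record

Premise 4 states O(freeze_account) outright.
Applying K to premise 9 (O(freeze_account -> hold_position)) and O(freeze_account) yields O(hold_position).
With premise 5, O(hold_position -> obtain_consent), the K-axiom yields O(obtain_consent).
Applying K to premise 1 (O(obtain_consent -> anonymize_complaint)) and O(obtain_consent) yields O(anonymize_complaint).
The contrapositive of premise 2 (O(convene_panel -> not anonymize_complaint)) is O(anonymize_complaint -> not convene_panel), and O(anonymize_complaint) is already established, so O(not convene_panel).
With premise 8, O(not convene_panel -> file_record), the K-axiom yields O(file_record).
So O(file_record) holds — file_record is obligatory. None of the other listed options is made obligatory by any chain of premises.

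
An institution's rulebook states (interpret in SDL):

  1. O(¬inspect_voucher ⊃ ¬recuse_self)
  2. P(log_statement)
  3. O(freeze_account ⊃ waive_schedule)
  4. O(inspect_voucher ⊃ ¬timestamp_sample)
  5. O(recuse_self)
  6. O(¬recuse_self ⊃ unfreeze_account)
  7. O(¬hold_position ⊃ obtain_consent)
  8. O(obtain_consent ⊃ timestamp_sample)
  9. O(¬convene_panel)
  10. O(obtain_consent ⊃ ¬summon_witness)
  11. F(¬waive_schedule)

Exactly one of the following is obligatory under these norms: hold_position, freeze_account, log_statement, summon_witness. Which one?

hold_position

Premise 5 gives O(recuse_self).
The contrapositive of premise 1 (O(¬inspect_voucher ⊃ ¬recuse_self)) is O(recuse_self ⊃ inspect_voucher), and O(recuse_self) is already established, so O(inspect_voucher).
Applying K to premise 4 (O(inspect_voucher ⊃ ¬timestamp_sample)) and O(inspect_voucher) yields O(¬timestamp_sample).
Premise 8, O(obtain_consent ⊃ timestamp_sample), contraposes to O(¬timestamp_sample ⊃ ¬obtain_consent); with O(¬timestamp_sample) we get O(¬obtain_consent).
Premise 7, O(¬hold_position ⊃ obtain_consent), contraposes to O(¬obtain_consent ⊃ hold_position); with O(¬obtain_consent) we get O(hold_position).
So O(hold_position) holds — hold_position is obligatory. None of the other listed options is made obligatory by any chain of premises.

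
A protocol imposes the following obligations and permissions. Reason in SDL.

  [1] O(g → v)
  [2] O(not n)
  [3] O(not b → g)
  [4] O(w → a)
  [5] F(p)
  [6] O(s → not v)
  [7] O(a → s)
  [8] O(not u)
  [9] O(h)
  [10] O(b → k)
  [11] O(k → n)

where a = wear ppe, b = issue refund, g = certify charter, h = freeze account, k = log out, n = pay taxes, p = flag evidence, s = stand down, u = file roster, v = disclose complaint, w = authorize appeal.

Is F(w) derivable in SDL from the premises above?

Premise 2 states O(not n) outright.
Premise 11 is O(k → n); contrapositively O(not n → not k). Since O(not n) holds, K gives O(not k).
Premise 10 is O(b → k); contrapositively O(not k → not b). Since O(not k) holds, K gives O(not b).
With premise 3, O(not b → g), the K-axiom yields O(g).
From O(g) and premise 1, O(g → v), we obtain O(v).
The contrapositive of premise 6 (O(s → not v)) is O(v → not s), and O(v) is already established, so O(not s).
The contrapositive of premise 7 (O(a → s)) is O(not s → not a), and O(not s) is already established, so O(not a).
Premise 4 is O(w → a); contrapositively O(not a → not w). Since O(not a) holds, K gives O(not w).
Premises 5, 8, 9 do not contribute to this derivation.
So O(not w) holds, i.e. F(w). The claim follows.

Yes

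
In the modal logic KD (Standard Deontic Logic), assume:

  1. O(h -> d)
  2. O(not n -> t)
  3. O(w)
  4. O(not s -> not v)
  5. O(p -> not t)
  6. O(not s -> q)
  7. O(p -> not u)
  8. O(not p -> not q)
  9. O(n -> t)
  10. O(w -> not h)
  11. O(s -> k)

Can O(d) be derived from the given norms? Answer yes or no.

No

Premise 1 is O(h -> d), but O(h) is not derivable from the premises, so it does not yield O(d).
No other premise forces O(d). An ideal world satisfying every premise can still have d false, so O(d) is not derivable.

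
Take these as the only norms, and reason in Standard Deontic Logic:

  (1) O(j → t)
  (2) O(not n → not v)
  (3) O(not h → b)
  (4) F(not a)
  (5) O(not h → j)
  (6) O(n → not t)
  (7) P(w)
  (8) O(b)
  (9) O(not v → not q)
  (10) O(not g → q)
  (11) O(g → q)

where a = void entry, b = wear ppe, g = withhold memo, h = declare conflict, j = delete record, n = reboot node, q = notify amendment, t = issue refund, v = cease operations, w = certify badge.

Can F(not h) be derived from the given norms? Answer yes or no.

By case analysis on g: premise 11 gives O(g → q) and premise 10 gives O(not g → q), so O(q) either way.
The contrapositive of premise 9 (O(not v → not q)) is O(q → v), and O(q) is already established, so O(v).
Premise 2 is O(not n → not v); contrapositively O(v → n). Since O(v) holds, K gives O(n).
With premise 6, O(n → not t), the K-axiom yields O(not t).
The contrapositive of premise 1 (O(j → t)) is O(not t → not j), and O(not t) is already established, so O(not j).
Premise 5 is O(not h → j); contrapositively O(not j → h). Since O(not j) holds, K gives O(h).
Premises 3, 4, 7, 8 do not contribute to this derivation.
So O(h) holds, i.e. F(not h). The claim follows.

Yes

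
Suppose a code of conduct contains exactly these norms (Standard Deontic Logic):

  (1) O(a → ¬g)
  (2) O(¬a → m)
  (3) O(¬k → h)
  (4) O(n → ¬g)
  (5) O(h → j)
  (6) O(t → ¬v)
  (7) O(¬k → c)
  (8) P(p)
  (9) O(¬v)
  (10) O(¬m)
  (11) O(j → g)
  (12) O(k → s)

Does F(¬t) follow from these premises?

No

Premise 6 is O(t → ¬v); even if O(¬v) held, inferring O(t) would be affirming the consequent — invalid.
No other premise forces O(t). An ideal world satisfying every premise can still have ¬t true, so F(¬t) is not derivable.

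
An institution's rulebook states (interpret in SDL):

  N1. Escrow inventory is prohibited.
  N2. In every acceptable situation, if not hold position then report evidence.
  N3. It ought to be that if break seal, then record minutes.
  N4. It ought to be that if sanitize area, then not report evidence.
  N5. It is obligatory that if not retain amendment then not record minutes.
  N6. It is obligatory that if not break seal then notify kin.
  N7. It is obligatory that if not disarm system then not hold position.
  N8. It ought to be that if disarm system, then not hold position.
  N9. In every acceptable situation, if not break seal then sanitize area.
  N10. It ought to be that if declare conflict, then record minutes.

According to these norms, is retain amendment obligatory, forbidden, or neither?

By case analysis on ¬disarm_system: premise 7 gives O(¬disarm_system → ¬hold_position) and premise 8 gives O(disarm_system → ¬hold_position), so O(¬hold_position) either way.
With premise 2, O(¬hold_position → report_evidence), the K-axiom yields O(report_evidence).
Premise 4, O(sanitize_area → ¬report_evidence), contraposes to O(report_evidence → ¬sanitize_area); with O(report_evidence) we get O(¬sanitize_area).
The contrapositive of premise 9 (O(¬break_seal → sanitize_area)) is O(¬sanitize_area → break_seal), and O(¬sanitize_area) is already established, so O(break_seal).
With premise 3, O(break_seal → record_minutes), the K-axiom yields O(record_minutes).
Premise 5 is O(¬retain_amendment → ¬record_minutes); contrapositively O(record_minutes → retain_amendment). Since O(record_minutes) holds, K gives O(retain_amendment).
Premises 1, 6, 10 do not contribute to this derivation.
Hence retain_amendment is obligatory.

Obligatory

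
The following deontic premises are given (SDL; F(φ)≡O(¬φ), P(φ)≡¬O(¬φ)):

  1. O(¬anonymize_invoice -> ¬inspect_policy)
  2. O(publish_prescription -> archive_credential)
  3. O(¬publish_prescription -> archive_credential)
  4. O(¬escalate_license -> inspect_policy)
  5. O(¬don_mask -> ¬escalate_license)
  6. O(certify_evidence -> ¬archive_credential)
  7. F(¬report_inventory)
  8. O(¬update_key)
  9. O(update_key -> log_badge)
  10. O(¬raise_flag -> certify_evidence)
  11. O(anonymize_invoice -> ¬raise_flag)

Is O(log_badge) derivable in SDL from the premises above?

No

Premise 9 is O(update_key -> log_badge), but O(update_key) is not derivable from the premises, so it does not yield O(log_badge).
No other premise forces O(log_badge). An ideal world satisfying every premise can still have log_badge false, so O(log_badge) is not derivable.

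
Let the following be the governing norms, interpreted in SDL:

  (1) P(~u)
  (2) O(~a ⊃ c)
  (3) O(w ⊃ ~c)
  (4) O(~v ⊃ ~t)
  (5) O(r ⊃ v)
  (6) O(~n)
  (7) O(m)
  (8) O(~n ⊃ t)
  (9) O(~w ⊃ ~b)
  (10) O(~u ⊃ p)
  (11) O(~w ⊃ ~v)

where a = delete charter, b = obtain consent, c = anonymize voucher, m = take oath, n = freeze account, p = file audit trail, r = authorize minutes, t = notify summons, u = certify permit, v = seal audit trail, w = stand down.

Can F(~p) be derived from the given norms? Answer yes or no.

No

Premise 10 is O(~u ⊃ p), but O(~u) is not derivable from the premises (the permission P(~u) asserts only ~O(u), not O(~u)), so it does not yield O(p).
No other premise forces O(p). An ideal world satisfying every premise can still have ~p true, so F(~p) is not derivable.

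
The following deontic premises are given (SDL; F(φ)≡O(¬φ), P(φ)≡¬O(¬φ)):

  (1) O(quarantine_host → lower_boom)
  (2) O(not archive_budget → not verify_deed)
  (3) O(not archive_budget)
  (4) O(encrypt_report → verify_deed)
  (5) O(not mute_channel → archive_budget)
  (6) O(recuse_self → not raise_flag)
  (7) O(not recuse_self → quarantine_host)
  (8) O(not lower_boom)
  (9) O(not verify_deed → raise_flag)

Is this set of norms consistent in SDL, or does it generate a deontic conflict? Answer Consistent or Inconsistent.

From premise 8 we have O(not lower_boom).
The contrapositive of premise 1 (O(quarantine_host → lower_boom)) is O(not lower_boom → not quarantine_host), and O(not lower_boom) is already established, so O(not quarantine_host).
The contrapositive of premise 7 (O(not recuse_self → quarantine_host)) is O(not quarantine_host → recuse_self), and O(not quarantine_host) is already established, so O(recuse_self).
From O(recuse_self) and premise 6, O(recuse_self → not raise_flag), we obtain O(not raise_flag).
Premise 9 is O(not verify_deed → raise_flag); contrapositively O(not raise_flag → verify_deed). Since O(not raise_flag) holds, K gives O(verify_deed).
Premise 2, O(not archive_budget → not verify_deed), contraposes to O(verify_deed → archive_budget); with O(verify_deed) we get O(archive_budget).
Yet premise 3 states O(not archive_budget).
We now have both O(archive_budget) and O(not archive_budget) — archive_budget is simultaneously obligatory and forbidden, violating the D-axiom.

Inconsistent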